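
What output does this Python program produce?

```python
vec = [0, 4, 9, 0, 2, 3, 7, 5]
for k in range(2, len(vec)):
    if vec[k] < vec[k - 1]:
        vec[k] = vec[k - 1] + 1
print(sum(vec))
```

k=2: 9>=4, unchanged → [0, 4, 9, 0, 2, 3, 7, 5]
k=3: 0<9, vec[3] = 9+1 = 10 → [0, 4, 9, 10, 2, 3, 7, 5]
k=4: 2<10, vec[4] = 10+1 = 11 → [0, 4, 9, 10, 11, 3, 7, 5]
k=5: 3<11, vec[5] = 11+1 = 12 → [0, 4, 9, 10, 11, 12, 7, 5]
k=6: 7<12, vec[6] = 12+1 = 13 → [0, 4, 9, 10, 11, 12, 13, 5]
k=7: 5<13, vec[7] = 13+1 = 14 → [0, 4, 9, 10, 11, 12, 13, 14]
sum = 73

73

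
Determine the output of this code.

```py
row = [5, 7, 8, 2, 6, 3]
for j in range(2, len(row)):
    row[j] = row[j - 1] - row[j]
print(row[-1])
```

-12

j=2: row[2] = 7-8 = -1 → [5, 7, -1, 2, 6, 3]
j=3: row[3] = (-1)-2 = -3 → [5, 7, -1, -3, 6, 3]
j=4: row[4] = (-3)-6 = -9 → [5, 7, -1, -3, -9, 3]
j=5: row[5] = (-9)-3 = -12 → [5, 7, -1, -3, -9, -12]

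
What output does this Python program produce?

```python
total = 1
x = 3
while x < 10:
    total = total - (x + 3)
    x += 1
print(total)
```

x=3: total = 1-6 = -5
x=4: total = (-5)-7 = -12
x=5: total = (-12)-8 = -20
x=6: total = (-20)-9 = -29
x=7: total = (-29)-10 = -39
x=8: total = (-39)-11 = -50
x=9: total = (-50)-12 = -62

-62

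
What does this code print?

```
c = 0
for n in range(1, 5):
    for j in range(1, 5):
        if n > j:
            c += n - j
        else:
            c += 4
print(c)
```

n=1,j=1: not 1>1, c = 0+4 = 4
n=1,j=2: not 1>2, c = 4+4 = 8
n=1,j=3: not 1>3, c = 8+4 = 12
n=1,j=4: not 1>4, c = 12+4 = 16
n=2,j=1: 2>1, c = 16+1 = 17
n=2,j=2: not 2>2, c = 17+4 = 21
n=2,j=3: not 2>3, c = 21+4 = 25
n=2,j=4: not 2>4, c = 25+4 = 29
n=3,j=1: 3>1, c = 29+2 = 31
n=3,j=2: 3>2, c = 31+1 = 32
n=3,j=3: not 3>3, c = 32+4 = 36
n=3,j=4: not 3>4, c = 36+4 = 40
n=4,j=1: 4>1, c = 40+3 = 43
n=4,j=2: 4>2, c = 43+2 = 45
n=4,j=3: 4>3, c = 45+1 = 46
n=4,j=4: not 4>4, c = 46+4 = 50

50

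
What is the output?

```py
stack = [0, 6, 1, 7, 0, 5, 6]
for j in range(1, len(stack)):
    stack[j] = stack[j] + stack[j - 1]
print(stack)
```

j=1: stack[1] = 6+0 = 6 → [0, 6, 1, 7, 0, 5, 6]
j=2: stack[2] = 1+6 = 7 → [0, 6, 7, 7, 0, 5, 6]
j=3: stack[3] = 7+7 = 14 → [0, 6, 7, 14, 0, 5, 6]
j=4: stack[4] = 0+14 = 14 → [0, 6, 7, 14, 14, 5, 6]
j=5: stack[5] = 5+14 = 19 → [0, 6, 7, 14, 14, 19, 6]
j=6: stack[6] = 6+19 = 25 → [0, 6, 7, 14, 14, 19, 25]

[0, 6, 7, 14, 14, 19, 25]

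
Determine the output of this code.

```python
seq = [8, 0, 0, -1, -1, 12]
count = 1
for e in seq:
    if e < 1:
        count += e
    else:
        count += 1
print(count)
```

1

e=8: not <1, count = 1+1 = 2
e=0: <1, count = 2+0 = 2
e=0: <1, count = 2+0 = 2
e=-1: <1, count = 2+(-1) = 1
e=-1: <1, count = 1+(-1) = 0
e=12: not <1, count = 0+1 = 1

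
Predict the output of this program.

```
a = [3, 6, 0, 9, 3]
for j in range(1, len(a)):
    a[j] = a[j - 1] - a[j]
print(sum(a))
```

-30

j=1: a[1] = 3-6 = -3 → [3, -3, 0, 9, 3]
j=2: a[2] = (-3)-0 = -3 → [3, -3, -3, 9, 3]
j=3: a[3] = (-3)-9 = -12 → [3, -3, -3, -12, 3]
j=4: a[4] = (-12)-3 = -15 → [3, -3, -3, -12, -15]
sum = -30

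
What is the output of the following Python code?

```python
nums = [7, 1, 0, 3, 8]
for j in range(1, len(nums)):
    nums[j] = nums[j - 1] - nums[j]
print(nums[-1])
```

j=1: nums[1] = 7-1 = 6 → [7, 6, 0, 3, 8]
j=2: nums[2] = 6-0 = 6 → [7, 6, 6, 3, 8]
j=3: nums[3] = 6-3 = 3 → [7, 6, 6, 3, 8]
j=4: nums[4] = 3-8 = -5 → [7, 6, 6, 3, -5]

-5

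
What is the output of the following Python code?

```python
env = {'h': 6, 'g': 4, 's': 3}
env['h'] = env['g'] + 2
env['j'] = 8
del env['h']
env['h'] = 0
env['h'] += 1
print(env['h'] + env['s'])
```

4

env['h'] = env['g']+2 = 6 → {'h': 6, 'g': 4, 's': 3}
env['j'] = 8 → {'h': 6, 'g': 4, 's': 3, 'j': 8}
del 'h' → {'g': 4, 's': 3, 'j': 8}
env['h'] = 0 → {'g': 4, 's': 3, 'j': 8, 'h': 0}
env['h'] = 0+1 = 1 → {'g': 4, 's': 3, 'j': 8, 'h': 1}
env['h']+env['s'] = 1+3 = 4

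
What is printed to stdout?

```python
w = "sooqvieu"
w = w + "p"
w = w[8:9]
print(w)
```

p

+ 'p' → 'sooqvieup'
slice [8:9] → 'p'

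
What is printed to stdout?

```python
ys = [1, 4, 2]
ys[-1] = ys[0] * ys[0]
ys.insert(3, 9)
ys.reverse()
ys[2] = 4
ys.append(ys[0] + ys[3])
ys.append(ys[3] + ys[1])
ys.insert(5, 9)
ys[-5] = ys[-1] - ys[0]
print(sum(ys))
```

ys[-1] = ys[0]*ys[0] = 1*1 = 1 → [1, 4, 1]
insert 9 at 3 → [1, 4, 1, 9]
reverse → [9, 1, 4, 1]
ys[2] = 4 → [9, 1, 4, 1]
append ys[0]+ys[3] = 9+1 = 10 → [9, 1, 4, 1, 10]
append ys[3]+ys[1] = 1+1 = 2 → [9, 1, 4, 1, 10, 2]
insert 9 at 5 → [9, 1, 4, 1, 10, 9, 2]
ys[-5] = ys[-1]-ys[0] = 2-9 = -7 → [9, 1, -7, 1, 10, 9, 2]
sum = 25

25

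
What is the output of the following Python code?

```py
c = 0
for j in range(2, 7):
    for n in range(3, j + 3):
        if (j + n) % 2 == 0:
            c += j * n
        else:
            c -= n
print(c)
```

j=2,n=3: odd sum, c = 0-3 = -3
j=2,n=4: even sum, c = (-3)+8 = 5
j=3,n=3: even sum, c = 5+9 = 14
j=3,n=4: odd sum, c = 14-4 = 10
j=3,n=5: even sum, c = 10+15 = 25
j=4,n=3: odd sum, c = 25-3 = 22
j=4,n=4: even sum, c = 22+16 = 38
j=4,n=5: odd sum, c = 38-5 = 33
j=4,n=6: even sum, c = 33+24 = 57
j=5,n=3: even sum, c = 57+15 = 72
j=5,n=4: odd sum, c = 72-4 = 68
j=5,n=5: even sum, c = 68+25 = 93
j=5,n=6: odd sum, c = 93-6 = 87
j=5,n=7: even sum, c = 87+35 = 122
j=6,n=3: odd sum, c = 122-3 = 119
j=6,n=4: even sum, c = 119+24 = 143
j=6,n=5: odd sum, c = 143-5 = 138
j=6,n=6: even sum, c = 138+36 = 174
j=6,n=7: odd sum, c = 174-7 = 167
j=6,n=8: even sum, c = 167+48 = 215

215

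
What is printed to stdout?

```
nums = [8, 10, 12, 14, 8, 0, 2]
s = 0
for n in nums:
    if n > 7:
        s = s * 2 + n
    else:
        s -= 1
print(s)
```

290

n=8: >7, s = 0*2+8 = 8
n=10: >7, s = 8*2+10 = 26
n=12: >7, s = 26*2+12 = 64
n=14: >7, s = 64*2+14 = 142
n=8: >7, s = 142*2+8 = 292
n=0: not >7, s = 292-1 = 291
n=2: not >7, s = 291-1 = 290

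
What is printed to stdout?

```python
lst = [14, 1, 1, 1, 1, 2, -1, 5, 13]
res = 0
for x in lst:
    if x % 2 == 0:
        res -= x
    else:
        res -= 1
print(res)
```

-23

x=14: even, res = 0-14 = -14
x=1: not even, res = (-14)-1 = -15
x=1: not even, res = (-15)-1 = -16
x=1: not even, res = (-16)-1 = -17
x=1: not even, res = (-17)-1 = -18
x=2: even, res = (-18)-2 = -20
x=-1: not even, res = (-20)-1 = -21
x=5: not even, res = (-21)-1 = -22
x=13: not even, res = (-22)-1 = -23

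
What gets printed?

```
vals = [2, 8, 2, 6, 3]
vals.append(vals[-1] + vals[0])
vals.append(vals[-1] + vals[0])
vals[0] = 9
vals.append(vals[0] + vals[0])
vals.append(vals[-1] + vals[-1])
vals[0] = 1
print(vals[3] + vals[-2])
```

24

append vals[-1]+vals[0] = 3+2 = 5 → [2, 8, 2, 6, 3, 5]
append vals[-1]+vals[0] = 5+2 = 7 → [2, 8, 2, 6, 3, 5, 7]
vals[0] = 9 → [9, 8, 2, 6, 3, 5, 7]
append vals[0]+vals[0] = 9+9 = 18 → [9, 8, 2, 6, 3, 5, 7, 18]
append vals[-1]+vals[-1] = 18+18 = 36 → [9, 8, 2, 6, 3, 5, 7, 18, 36]
vals[0] = 1 → [1, 8, 2, 6, 3, 5, 7, 18, 36]
vals[3]+vals[-2] = 6+18 = 24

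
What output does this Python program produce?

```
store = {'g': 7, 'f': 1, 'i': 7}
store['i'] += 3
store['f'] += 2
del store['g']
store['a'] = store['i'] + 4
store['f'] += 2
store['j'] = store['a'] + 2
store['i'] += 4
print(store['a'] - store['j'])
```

-2

store['i'] = 7+3 = 10 → {'g': 7, 'f': 1, 'i': 10}
store['f'] = 1+2 = 3 → {'g': 7, 'f': 3, 'i': 10}
del 'g' → {'f': 3, 'i': 10}
store['a'] = store['i']+4 = 14 → {'f': 3, 'i': 10, 'a': 14}
store['f'] = 3+2 = 5 → {'f': 5, 'i': 10, 'a': 14}
store['j'] = store['a']+2 = 16 → {'f': 5, 'i': 10, 'a': 14, 'j': 16}
store['i'] = 10+4 = 14 → {'f': 5, 'i': 14, 'a': 14, 'j': 16}
store['a']-store['j'] = 14-16 = -2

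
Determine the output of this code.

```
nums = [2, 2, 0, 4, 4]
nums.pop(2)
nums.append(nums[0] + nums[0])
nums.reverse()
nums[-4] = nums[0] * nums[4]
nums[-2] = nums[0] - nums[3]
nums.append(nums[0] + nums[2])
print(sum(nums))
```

28

pop(2) removes 0 → [2, 2, 4, 4]
append nums[0]+nums[0] = 2+2 = 4 → [2, 2, 4, 4, 4]
reverse → [4, 4, 4, 2, 2]
nums[-4] = nums[0]*nums[4] = 4*2 = 8 → [4, 8, 4, 2, 2]
nums[-2] = nums[0]-nums[3] = 4-2 = 2 → [4, 8, 4, 2, 2]
append nums[0]+nums[2] = 4+4 = 8 → [4, 8, 4, 2, 2, 8]
sum = 28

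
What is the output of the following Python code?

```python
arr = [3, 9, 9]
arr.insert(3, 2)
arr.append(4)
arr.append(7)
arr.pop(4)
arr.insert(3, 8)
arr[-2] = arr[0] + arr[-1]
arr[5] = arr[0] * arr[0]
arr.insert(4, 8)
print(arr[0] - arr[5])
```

insert 2 at 3 → [3, 9, 9, 2]
append 4 → [3, 9, 9, 2, 4]
append 7 → [3, 9, 9, 2, 4, 7]
pop(4) removes 4 → [3, 9, 9, 2, 7]
insert 8 at 3 → [3, 9, 9, 8, 2, 7]
arr[-2] = arr[0]+arr[-1] = 3+7 = 10 → [3, 9, 9, 8, 10, 7]
arr[5] = arr[0]*arr[0] = 3*3 = 9 → [3, 9, 9, 8, 10, 9]
insert 8 at 4 → [3, 9, 9, 8, 8, 10, 9]
arr[0]-arr[5] = 3-10 = -7

-7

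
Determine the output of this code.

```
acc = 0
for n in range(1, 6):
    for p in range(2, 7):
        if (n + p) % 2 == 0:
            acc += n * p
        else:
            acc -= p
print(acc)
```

92

n=1,p=2: odd sum, acc = 0-2 = -2
n=1,p=3: even sum, acc = (-2)+3 = 1
n=1,p=4: odd sum, acc = 1-4 = -3
n=1,p=5: even sum, acc = (-3)+5 = 2
n=1,p=6: odd sum, acc = 2-6 = -4
n=2,p=2: even sum, acc = (-4)+4 = 0
n=2,p=3: odd sum, acc = 0-3 = -3
n=2,p=4: even sum, acc = (-3)+8 = 5
n=2,p=5: odd sum, acc = 5-5 = 0
n=2,p=6: even sum, acc = 0+12 = 12
n=3,p=2: odd sum, acc = 12-2 = 10
n=3,p=3: even sum, acc = 10+9 = 19
n=3,p=4: odd sum, acc = 19-4 = 15
n=3,p=5: even sum, acc = 15+15 = 30
n=3,p=6: odd sum, acc = 30-6 = 24
n=4,p=2: even sum, acc = 24+8 = 32
n=4,p=3: odd sum, acc = 32-3 = 29
n=4,p=4: even sum, acc = 29+16 = 45
n=4,p=5: odd sum, acc = 45-5 = 40
n=4,p=6: even sum, acc = 40+24 = 64
n=5,p=2: odd sum, acc = 64-2 = 62
n=5,p=3: even sum, acc = 62+15 = 77
n=5,p=4: odd sum, acc = 77-4 = 73
n=5,p=5: even sum, acc = 73+25 = 98
n=5,p=6: odd sum, acc = 98-6 = 92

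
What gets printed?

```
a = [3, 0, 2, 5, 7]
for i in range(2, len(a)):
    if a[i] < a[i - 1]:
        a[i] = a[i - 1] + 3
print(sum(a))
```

17

i=2: 2>=0, unchanged → [3, 0, 2, 5, 7]
i=3: 5>=2, unchanged → [3, 0, 2, 5, 7]
i=4: 7>=5, unchanged → [3, 0, 2, 5, 7]
sum = 17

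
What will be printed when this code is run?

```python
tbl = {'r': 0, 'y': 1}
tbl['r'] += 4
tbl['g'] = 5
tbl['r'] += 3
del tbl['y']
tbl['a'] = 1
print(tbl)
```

{'r': 7, 'g': 5, 'a': 1}

tbl['r'] = 0+4 = 4 → {'r': 4, 'y': 1}
tbl['g'] = 5 → {'r': 4, 'y': 1, 'g': 5}
tbl['r'] = 4+3 = 7 → {'r': 7, 'y': 1, 'g': 5}
del 'y' → {'r': 7, 'g': 5}
tbl['a'] = 1 → {'r': 7, 'g': 5, 'a': 1}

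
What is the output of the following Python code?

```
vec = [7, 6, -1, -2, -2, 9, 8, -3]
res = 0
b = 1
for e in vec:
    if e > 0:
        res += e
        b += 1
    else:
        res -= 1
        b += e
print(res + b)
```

23

e=7: >0, res = 0+7 = 7; b=2
e=6: >0, res = 7+6 = 13; b=3
e=-1: not >0, res = 13-1 = 12; b=2
e=-2: not >0, res = 12-1 = 11; b=0
e=-2: not >0, res = 11-1 = 10; b=-2
e=9: >0, res = 10+9 = 19; b=-1
e=8: >0, res = 19+8 = 27; b=0
e=-3: not >0, res = 27-1 = 26; b=-3
res+b = 26+(-3) = 23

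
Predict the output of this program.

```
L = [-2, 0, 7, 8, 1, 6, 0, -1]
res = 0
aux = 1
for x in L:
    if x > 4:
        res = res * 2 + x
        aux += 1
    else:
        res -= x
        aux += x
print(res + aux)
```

x=-2: not >4, res = 0-(-2) = 2; aux=-1
x=0: not >4, res = 2-0 = 2; aux=-1
x=7: >4, res = 2*2+7 = 11; aux=0
x=8: >4, res = 11*2+8 = 30; aux=1
x=1: not >4, res = 30-1 = 29; aux=2
x=6: >4, res = 29*2+6 = 64; aux=3
x=0: not >4, res = 64-0 = 64; aux=3
x=-1: not >4, res = 64-(-1) = 65; aux=2
res+aux = 65+2 = 67

67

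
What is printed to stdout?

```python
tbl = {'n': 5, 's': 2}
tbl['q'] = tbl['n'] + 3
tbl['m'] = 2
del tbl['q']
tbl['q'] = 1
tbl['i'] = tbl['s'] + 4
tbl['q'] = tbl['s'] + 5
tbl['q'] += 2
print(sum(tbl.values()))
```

24

tbl['q'] = tbl['n']+3 = 8 → {'n': 5, 's': 2, 'q': 8}
tbl['m'] = 2 → {'n': 5, 's': 2, 'q': 8, 'm': 2}
del 'q' → {'n': 5, 's': 2, 'm': 2}
tbl['q'] = 1 → {'n': 5, 's': 2, 'm': 2, 'q': 1}
tbl['i'] = tbl['s']+4 = 6 → {'n': 5, 's': 2, 'm': 2, 'q': 1, 'i': 6}
tbl['q'] = tbl['s']+5 = 7 → {'n': 5, 's': 2, 'm': 2, 'q': 7, 'i': 6}
tbl['q'] = 7+2 = 9 → {'n': 5, 's': 2, 'm': 2, 'q': 9, 'i': 6}
sum of values = 24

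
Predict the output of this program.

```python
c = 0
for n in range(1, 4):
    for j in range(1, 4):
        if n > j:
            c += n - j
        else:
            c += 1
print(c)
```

10

n=1,j=1: not 1>1, c = 0+1 = 1
n=1,j=2: not 1>2, c = 1+1 = 2
n=1,j=3: not 1>3, c = 2+1 = 3
n=2,j=1: 2>1, c = 3+1 = 4
n=2,j=2: not 2>2, c = 4+1 = 5
n=2,j=3: not 2>3, c = 5+1 = 6
n=3,j=1: 3>1, c = 6+2 = 8
n=3,j=2: 3>2, c = 8+1 = 9
n=3,j=3: not 3>3, c = 9+1 = 10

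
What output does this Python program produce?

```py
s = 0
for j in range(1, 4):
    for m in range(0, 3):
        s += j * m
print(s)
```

j=1,m=0: s = 0+0 = 0
j=1,m=1: s = 0+1 = 1
j=1,m=2: s = 1+2 = 3
j=2,m=0: s = 3+0 = 3
j=2,m=1: s = 3+2 = 5
j=2,m=2: s = 5+4 = 9
j=3,m=0: s = 9+0 = 9
j=3,m=1: s = 9+3 = 12
j=3,m=2: s = 12+6 = 18

18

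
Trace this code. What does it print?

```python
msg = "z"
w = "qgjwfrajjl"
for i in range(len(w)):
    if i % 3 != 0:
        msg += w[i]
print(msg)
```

zgjfrjj

i=0: skip
i=1: add 'g' → 'zg'
i=2: add 'j' → 'zgj'
i=3: skip
i=4: add 'f' → 'zgjf'
i=5: add 'r' → 'zgjfr'
i=6: skip
i=7: add 'j' → 'zgjfrj'
i=8: add 'j' → 'zgjfrjj'
i=9: skip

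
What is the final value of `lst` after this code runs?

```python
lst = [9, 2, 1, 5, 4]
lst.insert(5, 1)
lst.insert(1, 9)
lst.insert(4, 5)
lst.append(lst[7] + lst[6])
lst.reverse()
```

insert 1 at 5 → [9, 2, 1, 5, 4, 1]
insert 9 at 1 → [9, 9, 2, 1, 5, 4, 1]
insert 5 at 4 → [9, 9, 2, 1, 5, 5, 4, 1]
append lst[7]+lst[6] = 1+4 = 5 → [9, 9, 2, 1, 5, 5, 4, 1, 5]
reverse → [5, 1, 4, 5, 5, 1, 2, 9, 9]

[5, 1, 4, 5, 5, 1, 2, 9, 9]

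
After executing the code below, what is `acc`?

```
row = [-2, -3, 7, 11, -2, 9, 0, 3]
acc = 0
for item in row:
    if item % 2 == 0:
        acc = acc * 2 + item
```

item=-2: even, acc = 0*2+(-2) = -2
item=-3: not even
item=7: not even
item=11: not even
item=-2: even, acc = (-2)*2+(-2) = -6
item=9: not even
item=0: even, acc = (-6)*2+0 = -12
item=3: not even

-12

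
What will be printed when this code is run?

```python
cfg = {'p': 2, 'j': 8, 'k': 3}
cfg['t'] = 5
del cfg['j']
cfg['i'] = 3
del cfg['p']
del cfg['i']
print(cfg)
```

cfg['t'] = 5 → {'p': 2, 'j': 8, 'k': 3, 't': 5}
del 'j' → {'p': 2, 'k': 3, 't': 5}
cfg['i'] = 3 → {'p': 2, 'k': 3, 't': 5, 'i': 3}
del 'p' → {'k': 3, 't': 5, 'i': 3}
del 'i' → {'k': 3, 't': 5}

{'k': 3, 't': 5}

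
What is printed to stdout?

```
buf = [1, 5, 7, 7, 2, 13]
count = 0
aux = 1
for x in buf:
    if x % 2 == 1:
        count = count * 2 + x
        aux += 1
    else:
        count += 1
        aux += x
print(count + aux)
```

x=1: odd, count = 0*2+1 = 1; aux=2
x=5: odd, count = 1*2+5 = 7; aux=3
x=7: odd, count = 7*2+7 = 21; aux=4
x=7: odd, count = 21*2+7 = 49; aux=5
x=2: not odd, count = 49+1 = 50; aux=7
x=13: odd, count = 50*2+13 = 113; aux=8
count+aux = 113+8 = 121

121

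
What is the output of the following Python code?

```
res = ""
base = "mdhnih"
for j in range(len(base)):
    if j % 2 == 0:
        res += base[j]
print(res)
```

j=0: add 'm' → 'm'
j=1: skip
j=2: add 'h' → 'mh'
j=3: skip
j=4: add 'i' → 'mhi'
j=5: skip

mhi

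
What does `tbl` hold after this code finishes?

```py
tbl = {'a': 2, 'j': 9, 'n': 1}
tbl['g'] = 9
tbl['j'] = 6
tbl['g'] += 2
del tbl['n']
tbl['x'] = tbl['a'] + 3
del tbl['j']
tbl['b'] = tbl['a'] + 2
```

tbl['g'] = 9 → {'a': 2, 'j': 9, 'n': 1, 'g': 9}
tbl['j'] = 6 → {'a': 2, 'j': 6, 'n': 1, 'g': 9}
tbl['g'] = 9+2 = 11 → {'a': 2, 'j': 6, 'n': 1, 'g': 11}
del 'n' → {'a': 2, 'j': 6, 'g': 11}
tbl['x'] = tbl['a']+3 = 5 → {'a': 2, 'j': 6, 'g': 11, 'x': 5}
del 'j' → {'a': 2, 'g': 11, 'x': 5}
tbl['b'] = tbl['a']+2 = 4 → {'a': 2, 'g': 11, 'x': 5, 'b': 4}

{'a': 2, 'g': 11, 'x': 5, 'b': 4}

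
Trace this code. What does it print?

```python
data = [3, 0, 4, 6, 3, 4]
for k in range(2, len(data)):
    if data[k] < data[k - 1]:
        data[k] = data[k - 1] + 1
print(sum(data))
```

28

k=2: 4>=0, unchanged → [3, 0, 4, 6, 3, 4]
k=3: 6>=4, unchanged → [3, 0, 4, 6, 3, 4]
k=4: 3<6, data[4] = 6+1 = 7 → [3, 0, 4, 6, 7, 4]
k=5: 4<7, data[5] = 7+1 = 8 → [3, 0, 4, 6, 7, 8]
sum = 28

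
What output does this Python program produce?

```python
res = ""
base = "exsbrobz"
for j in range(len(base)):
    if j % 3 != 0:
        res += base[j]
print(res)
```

j=0: skip
j=1: add 'x' → 'x'
j=2: add 's' → 'xs'
j=3: skip
j=4: add 'r' → 'xsr'
j=5: add 'o' → 'xsro'
j=6: skip
j=7: add 'z' → 'xsroz'

xsroz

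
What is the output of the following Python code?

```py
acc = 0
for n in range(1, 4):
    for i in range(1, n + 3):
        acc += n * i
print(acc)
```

n=1,i=1: acc = 0+1 = 1
n=1,i=2: acc = 1+2 = 3
n=1,i=3: acc = 3+3 = 6
n=2,i=1: acc = 6+2 = 8
n=2,i=2: acc = 8+4 = 12
n=2,i=3: acc = 12+6 = 18
n=2,i=4: acc = 18+8 = 26
n=3,i=1: acc = 26+3 = 29
n=3,i=2: acc = 29+6 = 35
n=3,i=3: acc = 35+9 = 44
n=3,i=4: acc = 44+12 = 56
n=3,i=5: acc = 56+15 = 71

71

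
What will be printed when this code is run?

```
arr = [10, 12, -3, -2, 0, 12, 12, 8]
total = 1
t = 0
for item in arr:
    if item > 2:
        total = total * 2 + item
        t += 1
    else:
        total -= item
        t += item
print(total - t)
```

408

item=10: >2, total = 1*2+10 = 12; t=1
item=12: >2, total = 12*2+12 = 36; t=2
item=-3: not >2, total = 36-(-3) = 39; t=-1
item=-2: not >2, total = 39-(-2) = 41; t=-3
item=0: not >2, total = 41-0 = 41; t=-3
item=12: >2, total = 41*2+12 = 94; t=-2
item=12: >2, total = 94*2+12 = 200; t=-1
item=8: >2, total = 200*2+8 = 408; t=0
total-t = 408-0 = 408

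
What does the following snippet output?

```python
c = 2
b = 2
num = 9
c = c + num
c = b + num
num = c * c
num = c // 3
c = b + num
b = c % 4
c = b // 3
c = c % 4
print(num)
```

c = 2+9 = 11
c = 2+9 = 11
num = 11*11 = 121
num = 11//3 = 3
c = 2+3 = 5
b = 5%4 = 1
c = 1//3 = 0
c = 0%4 = 0

3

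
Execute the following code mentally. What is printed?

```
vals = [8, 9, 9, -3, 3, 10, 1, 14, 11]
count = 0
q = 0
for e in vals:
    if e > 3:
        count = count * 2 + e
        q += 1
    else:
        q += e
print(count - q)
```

544

e=8: >3, count = 0*2+8 = 8; q=1
e=9: >3, count = 8*2+9 = 25; q=2
e=9: >3, count = 25*2+9 = 59; q=3
e=-3: not >3; q=0
e=3: not >3; q=3
e=10: >3, count = 59*2+10 = 128; q=4
e=1: not >3; q=5
e=14: >3, count = 128*2+14 = 270; q=6
e=11: >3, count = 270*2+11 = 551; q=7
count-q = 551-7 = 544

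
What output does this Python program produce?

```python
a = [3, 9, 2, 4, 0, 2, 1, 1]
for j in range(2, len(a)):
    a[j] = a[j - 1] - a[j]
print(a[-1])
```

-1

j=2: a[2] = 9-2 = 7 → [3, 9, 7, 4, 0, 2, 1, 1]
j=3: a[3] = 7-4 = 3 → [3, 9, 7, 3, 0, 2, 1, 1]
j=4: a[4] = 3-0 = 3 → [3, 9, 7, 3, 3, 2, 1, 1]
j=5: a[5] = 3-2 = 1 → [3, 9, 7, 3, 3, 1, 1, 1]
j=6: a[6] = 1-1 = 0 → [3, 9, 7, 3, 3, 1, 0, 1]
j=7: a[7] = 0-1 = -1 → [3, 9, 7, 3, 3, 1, 0, -1]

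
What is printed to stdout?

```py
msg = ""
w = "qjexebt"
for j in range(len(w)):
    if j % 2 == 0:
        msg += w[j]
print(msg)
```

qeet

j=0: add 'q' → 'q'
j=1: skip
j=2: add 'e' → 'qe'
j=3: skip
j=4: add 'e' → 'qee'
j=5: skip
j=6: add 't' → 'qeet'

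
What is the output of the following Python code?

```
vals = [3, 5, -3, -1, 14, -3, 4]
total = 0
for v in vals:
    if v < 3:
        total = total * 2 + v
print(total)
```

v=3: not <3
v=5: not <3
v=-3: <3, total = 0*2+(-3) = -3
v=-1: <3, total = (-3)*2+(-1) = -7
v=14: not <3
v=-3: <3, total = (-7)*2+(-3) = -17
v=4: not <3

-17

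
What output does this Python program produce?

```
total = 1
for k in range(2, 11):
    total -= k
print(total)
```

k=2: total = 1-2 = -1
k=3: total = (-1)-3 = -4
k=4: total = (-4)-4 = -8
k=5: total = (-8)-5 = -13
k=6: total = (-13)-6 = -19
k=7: total = (-19)-7 = -26
k=8: total = (-26)-8 = -34
k=9: total = (-34)-9 = -43
k=10: total = (-43)-10 = -53

-53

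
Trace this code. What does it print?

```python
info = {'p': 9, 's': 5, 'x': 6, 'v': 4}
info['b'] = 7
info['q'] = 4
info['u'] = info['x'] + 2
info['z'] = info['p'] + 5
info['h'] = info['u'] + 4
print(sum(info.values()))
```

69

info['b'] = 7 → {'p': 9, 's': 5, 'x': 6, 'v': 4, 'b': 7}
info['q'] = 4 → {'p': 9, 's': 5, 'x': 6, 'v': 4, 'b': 7, 'q': 4}
info['u'] = info['x']+2 = 8 → {'p': 9, 's': 5, 'x': 6, 'v': 4, 'b': 7, 'q': 4, 'u': 8}
info['z'] = info['p']+5 = 14 → {'p': 9, 's': 5, 'x': 6, 'v': 4, 'b': 7, 'q': 4, 'u': 8, 'z': 14}
info['h'] = info['u']+4 = 12 → {'p': 9, 's': 5, 'x': 6, 'v': 4, 'b': 7, 'q': 4, 'u': 8, 'z': 14, 'h': 12}
sum of values = 69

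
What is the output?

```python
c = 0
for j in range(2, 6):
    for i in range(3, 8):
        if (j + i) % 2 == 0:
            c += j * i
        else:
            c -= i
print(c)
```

130

j=2,i=3: odd sum, c = 0-3 = -3
j=2,i=4: even sum, c = (-3)+8 = 5
j=2,i=5: odd sum, c = 5-5 = 0
j=2,i=6: even sum, c = 0+12 = 12
j=2,i=7: odd sum, c = 12-7 = 5
j=3,i=3: even sum, c = 5+9 = 14
j=3,i=4: odd sum, c = 14-4 = 10
j=3,i=5: even sum, c = 10+15 = 25
j=3,i=6: odd sum, c = 25-6 = 19
j=3,i=7: even sum, c = 19+21 = 40
j=4,i=3: odd sum, c = 40-3 = 37
j=4,i=4: even sum, c = 37+16 = 53
j=4,i=5: odd sum, c = 53-5 = 48
j=4,i=6: even sum, c = 48+24 = 72
j=4,i=7: odd sum, c = 72-7 = 65
j=5,i=3: even sum, c = 65+15 = 80
j=5,i=4: odd sum, c = 80-4 = 76
j=5,i=5: even sum, c = 76+25 = 101
j=5,i=6: odd sum, c = 101-6 = 95
j=5,i=7: even sum, c = 95+35 = 130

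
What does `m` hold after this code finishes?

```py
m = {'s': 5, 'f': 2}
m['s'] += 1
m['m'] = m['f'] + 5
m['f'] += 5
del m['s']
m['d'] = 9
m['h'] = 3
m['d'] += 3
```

m['s'] = 5+1 = 6 → {'s': 6, 'f': 2}
m['m'] = m['f']+5 = 7 → {'s': 6, 'f': 2, 'm': 7}
m['f'] = 2+5 = 7 → {'s': 6, 'f': 7, 'm': 7}
del 's' → {'f': 7, 'm': 7}
m['d'] = 9 → {'f': 7, 'm': 7, 'd': 9}
m['h'] = 3 → {'f': 7, 'm': 7, 'd': 9, 'h': 3}
m['d'] = 9+3 = 12 → {'f': 7, 'm': 7, 'd': 12, 'h': 3}

{'f': 7, 'm': 7, 'd': 12, 'h': 3}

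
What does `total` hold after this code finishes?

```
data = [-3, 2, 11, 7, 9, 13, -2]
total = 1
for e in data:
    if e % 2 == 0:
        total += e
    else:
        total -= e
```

e=-3: not even, total = 1-(-3) = 4
e=2: even, total = 4+2 = 6
e=11: not even, total = 6-11 = -5
e=7: not even, total = (-5)-7 = -12
e=9: not even, total = (-12)-9 = -21
e=13: not even, total = (-21)-13 = -34
e=-2: even, total = (-34)+(-2) = -36

-36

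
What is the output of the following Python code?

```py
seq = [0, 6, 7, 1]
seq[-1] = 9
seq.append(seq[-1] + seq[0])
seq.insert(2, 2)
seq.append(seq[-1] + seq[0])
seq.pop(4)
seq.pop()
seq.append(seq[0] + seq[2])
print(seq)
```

seq[-1] = 9 → [0, 6, 7, 9]
append seq[-1]+seq[0] = 9+0 = 9 → [0, 6, 7, 9, 9]
insert 2 at 2 → [0, 6, 2, 7, 9, 9]
append seq[-1]+seq[0] = 9+0 = 9 → [0, 6, 2, 7, 9, 9, 9]
pop(4) removes 9 → [0, 6, 2, 7, 9, 9]
pop() removes 9 → [0, 6, 2, 7, 9]
append seq[0]+seq[2] = 0+2 = 2 → [0, 6, 2, 7, 9, 2]

[0, 6, 2, 7, 9, 2]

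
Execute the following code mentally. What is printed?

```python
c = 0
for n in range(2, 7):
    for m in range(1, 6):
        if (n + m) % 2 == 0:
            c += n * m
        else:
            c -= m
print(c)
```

n=2,m=1: odd sum, c = 0-1 = -1
n=2,m=2: even sum, c = (-1)+4 = 3
n=2,m=3: odd sum, c = 3-3 = 0
n=2,m=4: even sum, c = 0+8 = 8
n=2,m=5: odd sum, c = 8-5 = 3
n=3,m=1: even sum, c = 3+3 = 6
n=3,m=2: odd sum, c = 6-2 = 4
n=3,m=3: even sum, c = 4+9 = 13
n=3,m=4: odd sum, c = 13-4 = 9
n=3,m=5: even sum, c = 9+15 = 24
n=4,m=1: odd sum, c = 24-1 = 23
n=4,m=2: even sum, c = 23+8 = 31
n=4,m=3: odd sum, c = 31-3 = 28
n=4,m=4: even sum, c = 28+16 = 44
n=4,m=5: odd sum, c = 44-5 = 39
n=5,m=1: even sum, c = 39+5 = 44
n=5,m=2: odd sum, c = 44-2 = 42
n=5,m=3: even sum, c = 42+15 = 57
n=5,m=4: odd sum, c = 57-4 = 53
n=5,m=5: even sum, c = 53+25 = 78
n=6,m=1: odd sum, c = 78-1 = 77
n=6,m=2: even sum, c = 77+12 = 89
n=6,m=3: odd sum, c = 89-3 = 86
n=6,m=4: even sum, c = 86+24 = 110
n=6,m=5: odd sum, c = 110-5 = 105

105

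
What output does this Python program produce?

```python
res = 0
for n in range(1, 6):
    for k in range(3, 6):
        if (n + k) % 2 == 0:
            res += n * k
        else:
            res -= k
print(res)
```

n=1,k=3: even sum, res = 0+3 = 3
n=1,k=4: odd sum, res = 3-4 = -1
n=1,k=5: even sum, res = (-1)+5 = 4
n=2,k=3: odd sum, res = 4-3 = 1
n=2,k=4: even sum, res = 1+8 = 9
n=2,k=5: odd sum, res = 9-5 = 4
n=3,k=3: even sum, res = 4+9 = 13
n=3,k=4: odd sum, res = 13-4 = 9
n=3,k=5: even sum, res = 9+15 = 24
n=4,k=3: odd sum, res = 24-3 = 21
n=4,k=4: even sum, res = 21+16 = 37
n=4,k=5: odd sum, res = 37-5 = 32
n=5,k=3: even sum, res = 32+15 = 47
n=5,k=4: odd sum, res = 47-4 = 43
n=5,k=5: even sum, res = 43+25 = 68

68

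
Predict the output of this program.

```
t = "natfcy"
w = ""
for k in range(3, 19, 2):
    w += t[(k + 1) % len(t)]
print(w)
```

k=3: add t[4]='c' → 'c'
k=5: add t[0]='n' → 'cn'
k=7: add t[2]='t' → 'cnt'
k=9: add t[4]='c' → 'cntc'
k=11: add t[0]='n' → 'cntcn'
k=13: add t[2]='t' → 'cntcnt'
k=15: add t[4]='c' → 'cntcntc'
k=17: add t[0]='n' → 'cntcntcn'

cntcntcn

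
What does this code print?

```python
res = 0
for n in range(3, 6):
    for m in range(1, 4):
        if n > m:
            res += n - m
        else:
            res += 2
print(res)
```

20

n=3,m=1: 3>1, res = 0+2 = 2
n=3,m=2: 3>2, res = 2+1 = 3
n=3,m=3: not 3>3, res = 3+2 = 5
n=4,m=1: 4>1, res = 5+3 = 8
n=4,m=2: 4>2, res = 8+2 = 10
n=4,m=3: 4>3, res = 10+1 = 11
n=5,m=1: 5>1, res = 11+4 = 15
n=5,m=2: 5>2, res = 15+3 = 18
n=5,m=3: 5>3, res = 18+2 = 20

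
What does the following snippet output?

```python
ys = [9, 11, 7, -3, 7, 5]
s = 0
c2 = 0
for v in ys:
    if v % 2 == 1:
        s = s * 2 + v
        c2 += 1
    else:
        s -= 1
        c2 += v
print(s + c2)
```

533

v=9: odd, s = 0*2+9 = 9; c2=1
v=11: odd, s = 9*2+11 = 29; c2=2
v=7: odd, s = 29*2+7 = 65; c2=3
v=-3: odd, s = 65*2+(-3) = 127; c2=4
v=7: odd, s = 127*2+7 = 261; c2=5
v=5: odd, s = 261*2+5 = 527; c2=6
s+c2 = 527+6 = 533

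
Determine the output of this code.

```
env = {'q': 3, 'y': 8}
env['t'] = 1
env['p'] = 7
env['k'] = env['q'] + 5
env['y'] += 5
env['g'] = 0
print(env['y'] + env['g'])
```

env['t'] = 1 → {'q': 3, 'y': 8, 't': 1}
env['p'] = 7 → {'q': 3, 'y': 8, 't': 1, 'p': 7}
env['k'] = env['q']+5 = 8 → {'q': 3, 'y': 8, 't': 1, 'p': 7, 'k': 8}
env['y'] = 8+5 = 13 → {'q': 3, 'y': 13, 't': 1, 'p': 7, 'k': 8}
env['g'] = 0 → {'q': 3, 'y': 13, 't': 1, 'p': 7, 'k': 8, 'g': 0}
env['y']+env['g'] = 13+0 = 13

13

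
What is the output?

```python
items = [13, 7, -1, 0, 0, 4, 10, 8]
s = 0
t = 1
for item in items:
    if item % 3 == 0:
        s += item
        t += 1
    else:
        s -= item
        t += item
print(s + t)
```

item=13: not %3==0, s = 0-13 = -13; t=14
item=7: not %3==0, s = (-13)-7 = -20; t=21
item=-1: not %3==0, s = (-20)-(-1) = -19; t=20
item=0: %3==0, s = (-19)+0 = -19; t=21
item=0: %3==0, s = (-19)+0 = -19; t=22
item=4: not %3==0, s = (-19)-4 = -23; t=26
item=10: not %3==0, s = (-23)-10 = -33; t=36
item=8: not %3==0, s = (-33)-8 = -41; t=44
s+t = (-41)+44 = 3

3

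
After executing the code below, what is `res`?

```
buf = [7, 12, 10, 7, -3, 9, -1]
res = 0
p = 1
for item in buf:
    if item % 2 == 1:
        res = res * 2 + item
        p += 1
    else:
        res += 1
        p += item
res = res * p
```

item=7: odd, res = 0*2+7 = 7; p=2
item=12: not odd, res = 7+1 = 8; p=14
item=10: not odd, res = 8+1 = 9; p=24
item=7: odd, res = 9*2+7 = 25; p=25
item=-3: odd, res = 25*2+(-3) = 47; p=26
item=9: odd, res = 47*2+9 = 103; p=27
item=-1: odd, res = 103*2+(-1) = 205; p=28
res*p = 205*28 = 5740

5740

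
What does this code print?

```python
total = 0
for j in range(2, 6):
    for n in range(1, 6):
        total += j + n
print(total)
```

130

j=2,n=1: total = 0+3 = 3
j=2,n=2: total = 3+4 = 7
j=2,n=3: total = 7+5 = 12
j=2,n=4: total = 12+6 = 18
j=2,n=5: total = 18+7 = 25
j=3,n=1: total = 25+4 = 29
j=3,n=2: total = 29+5 = 34
j=3,n=3: total = 34+6 = 40
j=3,n=4: total = 40+7 = 47
j=3,n=5: total = 47+8 = 55
j=4,n=1: total = 55+5 = 60
j=4,n=2: total = 60+6 = 66
j=4,n=3: total = 66+7 = 73
j=4,n=4: total = 73+8 = 81
j=4,n=5: total = 81+9 = 90
j=5,n=1: total = 90+6 = 96
j=5,n=2: total = 96+7 = 103
j=5,n=3: total = 103+8 = 111
j=5,n=4: total = 111+9 = 120
j=5,n=5: total = 120+10 = 130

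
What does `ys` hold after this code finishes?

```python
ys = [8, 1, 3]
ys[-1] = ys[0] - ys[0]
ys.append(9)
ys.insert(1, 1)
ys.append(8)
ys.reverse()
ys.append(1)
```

[8, 9, 0, 1, 1, 8, 1]

ys[-1] = ys[0]-ys[0] = 8-8 = 0 → [8, 1, 0]
append 9 → [8, 1, 0, 9]
insert 1 at 1 → [8, 1, 1, 0, 9]
append 8 → [8, 1, 1, 0, 9, 8]
reverse → [8, 9, 0, 1, 1, 8]
append 1 → [8, 9, 0, 1, 1, 8, 1]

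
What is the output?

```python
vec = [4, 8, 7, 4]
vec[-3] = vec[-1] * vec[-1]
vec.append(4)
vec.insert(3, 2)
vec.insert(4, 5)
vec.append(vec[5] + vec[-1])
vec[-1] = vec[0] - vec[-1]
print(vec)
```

[4, 16, 7, 2, 5, 4, 4, -4]

vec[-3] = vec[-1]*vec[-1] = 4*4 = 16 → [4, 16, 7, 4]
append 4 → [4, 16, 7, 4, 4]
insert 2 at 3 → [4, 16, 7, 2, 4, 4]
insert 5 at 4 → [4, 16, 7, 2, 5, 4, 4]
append vec[5]+vec[-1] = 4+4 = 8 → [4, 16, 7, 2, 5, 4, 4, 8]
vec[-1] = vec[0]-vec[-1] = 4-8 = -4 → [4, 16, 7, 2, 5, 4, 4, -4]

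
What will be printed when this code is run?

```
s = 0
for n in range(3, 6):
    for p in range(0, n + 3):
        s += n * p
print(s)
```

269

n=3,p=0: s = 0+0 = 0
n=3,p=1: s = 0+3 = 3
n=3,p=2: s = 3+6 = 9
n=3,p=3: s = 9+9 = 18
n=3,p=4: s = 18+12 = 30
n=3,p=5: s = 30+15 = 45
n=4,p=0: s = 45+0 = 45
n=4,p=1: s = 45+4 = 49
n=4,p=2: s = 49+8 = 57
n=4,p=3: s = 57+12 = 69
n=4,p=4: s = 69+16 = 85
n=4,p=5: s = 85+20 = 105
n=4,p=6: s = 105+24 = 129
n=5,p=0: s = 129+0 = 129
n=5,p=1: s = 129+5 = 134
n=5,p=2: s = 134+10 = 144
n=5,p=3: s = 144+15 = 159
n=5,p=4: s = 159+20 = 179
n=5,p=5: s = 179+25 = 204
n=5,p=6: s = 204+30 = 234
n=5,p=7: s = 234+35 = 269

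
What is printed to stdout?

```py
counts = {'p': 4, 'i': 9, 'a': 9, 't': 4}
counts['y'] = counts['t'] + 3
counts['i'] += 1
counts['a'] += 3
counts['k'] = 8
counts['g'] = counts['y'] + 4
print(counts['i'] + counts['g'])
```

counts['y'] = counts['t']+3 = 7 → {'p': 4, 'i': 9, 'a': 9, 't': 4, 'y': 7}
counts['i'] = 9+1 = 10 → {'p': 4, 'i': 10, 'a': 9, 't': 4, 'y': 7}
counts['a'] = 9+3 = 12 → {'p': 4, 'i': 10, 'a': 12, 't': 4, 'y': 7}
counts['k'] = 8 → {'p': 4, 'i': 10, 'a': 12, 't': 4, 'y': 7, 'k': 8}
counts['g'] = counts['y']+4 = 11 → {'p': 4, 'i': 10, 'a': 12, 't': 4, 'y': 7, 'k': 8, 'g': 11}
counts['i']+counts['g'] = 10+11 = 21

21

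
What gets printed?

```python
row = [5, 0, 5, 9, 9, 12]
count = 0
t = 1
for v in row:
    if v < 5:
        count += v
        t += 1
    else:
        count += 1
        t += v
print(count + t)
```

47

v=5: not <5, count = 0+1 = 1; t=6
v=0: <5, count = 1+0 = 1; t=7
v=5: not <5, count = 1+1 = 2; t=12
v=9: not <5, count = 2+1 = 3; t=21
v=9: not <5, count = 3+1 = 4; t=30
v=12: not <5, count = 4+1 = 5; t=42
count+t = 5+42 = 47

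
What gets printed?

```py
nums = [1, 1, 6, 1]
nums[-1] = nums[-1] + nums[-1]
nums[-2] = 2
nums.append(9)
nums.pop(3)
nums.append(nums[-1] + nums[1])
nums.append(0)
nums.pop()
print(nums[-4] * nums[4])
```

nums[-1] = nums[-1]+nums[-1] = 1+1 = 2 → [1, 1, 6, 2]
nums[-2] = 2 → [1, 1, 2, 2]
append 9 → [1, 1, 2, 2, 9]
pop(3) removes 2 → [1, 1, 2, 9]
append nums[-1]+nums[1] = 9+1 = 10 → [1, 1, 2, 9, 10]
append 0 → [1, 1, 2, 9, 10, 0]
pop() removes 0 → [1, 1, 2, 9, 10]
nums[-4]*nums[4] = 1*10 = 10

10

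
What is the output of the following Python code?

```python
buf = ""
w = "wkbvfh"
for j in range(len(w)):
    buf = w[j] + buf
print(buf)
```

j=0: prepend 'w' → 'w'
j=1: prepend 'k' → 'kw'
j=2: prepend 'b' → 'bkw'
j=3: prepend 'v' → 'vbkw'
j=4: prepend 'f' → 'fvbkw'
j=5: prepend 'h' → 'hfvbkw'

hfvbkw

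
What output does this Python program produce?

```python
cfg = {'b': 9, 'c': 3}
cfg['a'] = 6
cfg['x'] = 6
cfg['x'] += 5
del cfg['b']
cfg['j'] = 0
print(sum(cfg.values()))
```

20

cfg['a'] = 6 → {'b': 9, 'c': 3, 'a': 6}
cfg['x'] = 6 → {'b': 9, 'c': 3, 'a': 6, 'x': 6}
cfg['x'] = 6+5 = 11 → {'b': 9, 'c': 3, 'a': 6, 'x': 11}
del 'b' → {'c': 3, 'a': 6, 'x': 11}
cfg['j'] = 0 → {'c': 3, 'a': 6, 'x': 11, 'j': 0}
sum of values = 20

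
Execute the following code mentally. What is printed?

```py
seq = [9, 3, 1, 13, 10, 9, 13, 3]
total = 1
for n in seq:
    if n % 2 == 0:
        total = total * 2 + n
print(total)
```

12

n=9: not even
n=3: not even
n=1: not even
n=13: not even
n=10: even, total = 1*2+10 = 12
n=9: not even
n=13: not even
n=3: not even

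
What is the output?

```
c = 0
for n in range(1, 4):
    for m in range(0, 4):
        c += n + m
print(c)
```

n=1,m=0: c = 0+1 = 1
n=1,m=1: c = 1+2 = 3
n=1,m=2: c = 3+3 = 6
n=1,m=3: c = 6+4 = 10
n=2,m=0: c = 10+2 = 12
n=2,m=1: c = 12+3 = 15
n=2,m=2: c = 15+4 = 19
n=2,m=3: c = 19+5 = 24
n=3,m=0: c = 24+3 = 27
n=3,m=1: c = 27+4 = 31
n=3,m=2: c = 31+5 = 36
n=3,m=3: c = 36+6 = 42

42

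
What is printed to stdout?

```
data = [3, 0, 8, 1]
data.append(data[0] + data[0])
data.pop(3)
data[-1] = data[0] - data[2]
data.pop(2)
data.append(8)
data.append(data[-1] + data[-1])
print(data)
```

append data[0]+data[0] = 3+3 = 6 → [3, 0, 8, 1, 6]
pop(3) removes 1 → [3, 0, 8, 6]
data[-1] = data[0]-data[2] = 3-8 = -5 → [3, 0, 8, -5]
pop(2) removes 8 → [3, 0, -5]
append 8 → [3, 0, -5, 8]
append data[-1]+data[-1] = 8+8 = 16 → [3, 0, -5, 8, 16]

[3, 0, -5, 8, 16]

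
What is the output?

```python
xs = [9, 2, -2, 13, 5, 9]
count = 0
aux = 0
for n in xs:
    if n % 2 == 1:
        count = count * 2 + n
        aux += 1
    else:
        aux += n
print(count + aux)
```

n=9: odd, count = 0*2+9 = 9; aux=1
n=2: not odd; aux=3
n=-2: not odd; aux=1
n=13: odd, count = 9*2+13 = 31; aux=2
n=5: odd, count = 31*2+5 = 67; aux=3
n=9: odd, count = 67*2+9 = 143; aux=4
count+aux = 143+4 = 147

147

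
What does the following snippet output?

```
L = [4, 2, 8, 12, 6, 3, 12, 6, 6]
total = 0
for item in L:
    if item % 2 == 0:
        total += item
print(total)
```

item=4: even, total = 0+4 = 4
item=2: even, total = 4+2 = 6
item=8: even, total = 6+8 = 14
item=12: even, total = 14+12 = 26
item=6: even, total = 26+6 = 32
item=3: not even
item=12: even, total = 32+12 = 44
item=6: even, total = 44+6 = 50
item=6: even, total = 50+6 = 56

56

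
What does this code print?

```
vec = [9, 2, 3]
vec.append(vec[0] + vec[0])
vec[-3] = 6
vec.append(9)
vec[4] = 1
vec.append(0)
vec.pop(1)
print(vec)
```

append vec[0]+vec[0] = 9+9 = 18 → [9, 2, 3, 18]
vec[-3] = 6 → [9, 6, 3, 18]
append 9 → [9, 6, 3, 18, 9]
vec[4] = 1 → [9, 6, 3, 18, 1]
append 0 → [9, 6, 3, 18, 1, 0]
pop(1) removes 6 → [9, 3, 18, 1, 0]

[9, 3, 18, 1, 0]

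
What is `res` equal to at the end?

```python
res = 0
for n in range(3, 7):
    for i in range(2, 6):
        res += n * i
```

252

n=3,i=2: res = 0+6 = 6
n=3,i=3: res = 6+9 = 15
n=3,i=4: res = 15+12 = 27
n=3,i=5: res = 27+15 = 42
n=4,i=2: res = 42+8 = 50
n=4,i=3: res = 50+12 = 62
n=4,i=4: res = 62+16 = 78
n=4,i=5: res = 78+20 = 98
n=5,i=2: res = 98+10 = 108
n=5,i=3: res = 108+15 = 123
n=5,i=4: res = 123+20 = 143
n=5,i=5: res = 143+25 = 168
n=6,i=2: res = 168+12 = 180
n=6,i=3: res = 180+18 = 198
n=6,i=4: res = 198+24 = 222
n=6,i=5: res = 222+30 = 252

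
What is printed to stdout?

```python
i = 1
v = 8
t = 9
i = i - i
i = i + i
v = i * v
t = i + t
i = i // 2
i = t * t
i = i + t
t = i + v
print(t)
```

90

i = 1-1 = 0
i = 0+0 = 0
v = 0*8 = 0
t = 0+9 = 9
i = 0//2 = 0
i = 9*9 = 81
i = 81+9 = 90
t = 90+0 = 90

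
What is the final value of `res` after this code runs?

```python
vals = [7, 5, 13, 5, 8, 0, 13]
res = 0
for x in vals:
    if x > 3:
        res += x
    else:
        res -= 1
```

50

x=7: >3, res = 0+7 = 7
x=5: >3, res = 7+5 = 12
x=13: >3, res = 12+13 = 25
x=5: >3, res = 25+5 = 30
x=8: >3, res = 30+8 = 38
x=0: not >3, res = 38-1 = 37
x=13: >3, res = 37+13 = 50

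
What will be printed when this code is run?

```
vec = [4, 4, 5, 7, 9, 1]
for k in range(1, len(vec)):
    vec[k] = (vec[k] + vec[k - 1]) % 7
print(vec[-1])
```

2

k=1: vec[1] = (4+4)%7 = 1 → [4, 1, 5, 7, 9, 1]
k=2: vec[2] = (5+1)%7 = 6 → [4, 1, 6, 7, 9, 1]
k=3: vec[3] = (7+6)%7 = 6 → [4, 1, 6, 6, 9, 1]
k=4: vec[4] = (9+6)%7 = 1 → [4, 1, 6, 6, 1, 1]
k=5: vec[5] = (1+1)%7 = 2 → [4, 1, 6, 6, 1, 2]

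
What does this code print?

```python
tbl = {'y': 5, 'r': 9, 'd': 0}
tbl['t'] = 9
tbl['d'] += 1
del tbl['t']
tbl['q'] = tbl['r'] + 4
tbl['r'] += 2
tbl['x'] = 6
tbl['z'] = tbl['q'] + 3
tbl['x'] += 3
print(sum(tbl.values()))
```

tbl['t'] = 9 → {'y': 5, 'r': 9, 'd': 0, 't': 9}
tbl['d'] = 0+1 = 1 → {'y': 5, 'r': 9, 'd': 1, 't': 9}
del 't' → {'y': 5, 'r': 9, 'd': 1}
tbl['q'] = tbl['r']+4 = 13 → {'y': 5, 'r': 9, 'd': 1, 'q': 13}
tbl['r'] = 9+2 = 11 → {'y': 5, 'r': 11, 'd': 1, 'q': 13}
tbl['x'] = 6 → {'y': 5, 'r': 11, 'd': 1, 'q': 13, 'x': 6}
tbl['z'] = tbl['q']+3 = 16 → {'y': 5, 'r': 11, 'd': 1, 'q': 13, 'x': 6, 'z': 16}
tbl['x'] = 6+3 = 9 → {'y': 5, 'r': 11, 'd': 1, 'q': 13, 'x': 9, 'z': 16}
sum of values = 55

55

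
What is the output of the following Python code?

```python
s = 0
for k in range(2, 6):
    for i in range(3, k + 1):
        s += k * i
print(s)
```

97

k=3,i=3: s = 0+9 = 9
k=4,i=3: s = 9+12 = 21
k=4,i=4: s = 21+16 = 37
k=5,i=3: s = 37+15 = 52
k=5,i=4: s = 52+20 = 72
k=5,i=5: s = 72+25 = 97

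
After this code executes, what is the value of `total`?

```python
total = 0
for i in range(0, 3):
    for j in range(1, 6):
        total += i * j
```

i=0,j=1: total = 0+0 = 0
i=0,j=2: total = 0+0 = 0
i=0,j=3: total = 0+0 = 0
i=0,j=4: total = 0+0 = 0
i=0,j=5: total = 0+0 = 0
i=1,j=1: total = 0+1 = 1
i=1,j=2: total = 1+2 = 3
i=1,j=3: total = 3+3 = 6
i=1,j=4: total = 6+4 = 10
i=1,j=5: total = 10+5 = 15
i=2,j=1: total = 15+2 = 17
i=2,j=2: total = 17+4 = 21
i=2,j=3: total = 21+6 = 27
i=2,j=4: total = 27+8 = 35
i=2,j=5: total = 35+10 = 45

45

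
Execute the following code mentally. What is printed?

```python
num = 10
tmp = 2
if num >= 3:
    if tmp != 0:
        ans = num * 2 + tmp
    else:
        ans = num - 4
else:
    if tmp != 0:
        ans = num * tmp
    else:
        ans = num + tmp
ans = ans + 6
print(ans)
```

num=10, tmp=2
num >= 3 is True; tmp != 0 is True
→ ans = num * 2 + tmp = 22
ans = 22+6 = 28

28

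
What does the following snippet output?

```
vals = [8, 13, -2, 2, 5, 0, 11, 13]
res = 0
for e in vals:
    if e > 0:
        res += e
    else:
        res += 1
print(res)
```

54

e=8: >0, res = 0+8 = 8
e=13: >0, res = 8+13 = 21
e=-2: not >0, res = 21+1 = 22
e=2: >0, res = 22+2 = 24
e=5: >0, res = 24+5 = 29
e=0: not >0, res = 29+1 = 30
e=11: >0, res = 30+11 = 41
e=13: >0, res = 41+13 = 54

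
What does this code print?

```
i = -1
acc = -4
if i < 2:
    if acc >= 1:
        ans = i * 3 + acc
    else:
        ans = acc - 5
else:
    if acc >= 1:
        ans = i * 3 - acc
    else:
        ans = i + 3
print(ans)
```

-9

i=-1, acc=-4
i < 2 is True; acc >= 1 is False
→ ans = acc - 5 = -9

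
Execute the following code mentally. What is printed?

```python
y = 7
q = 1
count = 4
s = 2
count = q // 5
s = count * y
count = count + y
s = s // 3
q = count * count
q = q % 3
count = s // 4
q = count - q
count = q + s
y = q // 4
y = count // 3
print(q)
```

count = 1//5 = 0
s = 0*7 = 0
count = 0+7 = 7
s = 0//3 = 0
q = 7*7 = 49
q = 49%3 = 1
count = 0//4 = 0
q = 0-1 = -1
count = (-1)+0 = -1
y = (-1)//4 = -1
y = (-1)//3 = -1

-1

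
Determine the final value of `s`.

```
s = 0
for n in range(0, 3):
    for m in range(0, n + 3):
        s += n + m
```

33

n=0,m=0: s = 0+0 = 0
n=0,m=1: s = 0+1 = 1
n=0,m=2: s = 1+2 = 3
n=1,m=0: s = 3+1 = 4
n=1,m=1: s = 4+2 = 6
n=1,m=2: s = 6+3 = 9
n=1,m=3: s = 9+4 = 13
n=2,m=0: s = 13+2 = 15
n=2,m=1: s = 15+3 = 18
n=2,m=2: s = 18+4 = 22
n=2,m=3: s = 22+5 = 27
n=2,m=4: s = 27+6 = 33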